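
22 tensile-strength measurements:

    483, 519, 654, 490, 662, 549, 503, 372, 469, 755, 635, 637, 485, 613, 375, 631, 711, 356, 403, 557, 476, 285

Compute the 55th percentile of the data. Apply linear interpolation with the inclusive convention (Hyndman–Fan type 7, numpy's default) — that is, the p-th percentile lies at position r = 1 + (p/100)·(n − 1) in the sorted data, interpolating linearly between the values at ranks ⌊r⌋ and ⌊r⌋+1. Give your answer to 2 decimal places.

535.50

Sorted: 285, 356, 372, 375, 403, 469, 476, 483, 485, 490, 503, 519, 549, 557, 613, 631, 635, 637, 654, 662, 711, 755.
n = 22.
r = 1 + (55/100)·(22 − 1) = 1 + 11.55 = 12.55.
Rank 12 is 519 and rank 13 is 549.
Interpolate: 519 + 0.55·(549 − 519) = 519 + 0.55·30 = 535.5.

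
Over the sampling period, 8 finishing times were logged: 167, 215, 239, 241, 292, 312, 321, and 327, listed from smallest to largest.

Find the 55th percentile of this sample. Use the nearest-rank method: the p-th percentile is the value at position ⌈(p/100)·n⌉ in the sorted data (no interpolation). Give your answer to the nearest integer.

292

n = 8.
Position = ⌈55/100 · 8⌉ = ⌈4.4⌉ = 5.
The value at rank 5 is 292.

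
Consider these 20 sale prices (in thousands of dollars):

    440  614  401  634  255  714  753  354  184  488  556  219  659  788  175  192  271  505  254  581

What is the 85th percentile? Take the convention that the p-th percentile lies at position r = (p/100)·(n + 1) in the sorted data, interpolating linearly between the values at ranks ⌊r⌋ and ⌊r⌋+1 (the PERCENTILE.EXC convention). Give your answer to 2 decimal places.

705.75

Sorted: 175, 184, 192, 219, 254, 255, 271, 354, 401, 440, 488, 505, 556, 581, 614, 634, 659, 714, 753, 788.
n = 20.
r = (85/100)·(20 + 1) = 17.85.
Rank 17 is 659 and rank 18 is 714.
Interpolate: 659 + 0.85·(714 − 659) = 659 + 0.85·55 = 705.75.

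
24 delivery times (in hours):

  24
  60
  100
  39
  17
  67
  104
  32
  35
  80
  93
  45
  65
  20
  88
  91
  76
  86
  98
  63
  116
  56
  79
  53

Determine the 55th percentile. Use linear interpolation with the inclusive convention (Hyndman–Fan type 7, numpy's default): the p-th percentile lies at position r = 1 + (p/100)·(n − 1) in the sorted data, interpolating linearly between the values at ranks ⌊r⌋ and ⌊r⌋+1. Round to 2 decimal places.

72.85

Sorted: 17, 20, 24, 32, 35, 39, 45, 53, 56, 60, 63, 65, 67, 76, 79, 80, 86, 88, 91, 93, 98, 100, 104, 116.
n = 24.
r = 1 + (55/100)·(24 − 1) = 1 + 12.65 = 13.65.
Rank 13 is 67 and rank 14 is 76.
Interpolate: 67 + 0.65·(76 − 67) = 67 + 0.65·9 = 72.85.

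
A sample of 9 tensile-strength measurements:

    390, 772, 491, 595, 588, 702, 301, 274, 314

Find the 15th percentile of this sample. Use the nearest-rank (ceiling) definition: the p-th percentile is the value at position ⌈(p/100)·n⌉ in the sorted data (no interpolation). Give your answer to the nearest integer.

Sorted: 274, 301, 314, 390, 491, 588, 595, 702, 772.
n = 9.
Position = ⌈15/100 · 9⌉ = ⌈1.35⌉ = 2.
The value at rank 2 is 301.

301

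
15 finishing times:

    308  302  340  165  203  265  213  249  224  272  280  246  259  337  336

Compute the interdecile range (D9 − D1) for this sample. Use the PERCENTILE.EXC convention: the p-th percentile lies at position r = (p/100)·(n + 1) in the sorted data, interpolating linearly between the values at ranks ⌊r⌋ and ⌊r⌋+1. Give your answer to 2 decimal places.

150.40

Sorted: 165, 203, 213, 224, 246, 249, 259, 265, 272, 280, 302, 308, 336, 337, 340.
n = 15.
P10: r = 1.6; ranks 1–2 are 165, 203; interpolating gives 187.8.
P90: r = 14.4; ranks 14–15 are 337, 340; interpolating gives 338.2.
Difference: 338.2 − 187.8 = 150.4.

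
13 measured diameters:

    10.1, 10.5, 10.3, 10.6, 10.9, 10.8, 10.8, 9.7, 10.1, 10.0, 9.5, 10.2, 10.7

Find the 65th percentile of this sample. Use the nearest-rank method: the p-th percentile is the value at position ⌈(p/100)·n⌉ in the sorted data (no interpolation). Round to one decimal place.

10.6

Sorted: 9.5, 9.7, 10.0, 10.1, 10.1, 10.2, 10.3, 10.5, 10.6, 10.7, 10.8, 10.8, 10.9.
n = 13.
Position = ⌈65/100 · 13⌉ = ⌈8.45⌉ = 9.
The value at rank 9 is 10.6.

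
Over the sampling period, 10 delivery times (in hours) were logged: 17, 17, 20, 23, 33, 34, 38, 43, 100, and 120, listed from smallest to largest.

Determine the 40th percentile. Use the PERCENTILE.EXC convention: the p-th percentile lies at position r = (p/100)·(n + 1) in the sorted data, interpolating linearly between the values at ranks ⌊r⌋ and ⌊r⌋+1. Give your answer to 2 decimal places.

27.00

n = 10.
r = (40/100)·(10 + 1) = 4.4.
Rank 4 is 23 and rank 5 is 33.
Interpolate: 23 + 0.4·(33 − 23) = 23 + 0.4·10 = 27.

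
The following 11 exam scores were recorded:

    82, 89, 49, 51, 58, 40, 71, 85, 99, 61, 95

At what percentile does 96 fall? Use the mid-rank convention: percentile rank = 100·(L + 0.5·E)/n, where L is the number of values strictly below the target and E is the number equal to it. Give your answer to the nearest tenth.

90.9

Sorted: 40, 49, 51, 58, 61, 71, 82, 85, 89, 95, 99.
Count below 96: L = 10; count equal: E = 0; n = 11.
Percentile rank = 100·(10 + 0.5·0)/11 = 100·10/11 = 90.91.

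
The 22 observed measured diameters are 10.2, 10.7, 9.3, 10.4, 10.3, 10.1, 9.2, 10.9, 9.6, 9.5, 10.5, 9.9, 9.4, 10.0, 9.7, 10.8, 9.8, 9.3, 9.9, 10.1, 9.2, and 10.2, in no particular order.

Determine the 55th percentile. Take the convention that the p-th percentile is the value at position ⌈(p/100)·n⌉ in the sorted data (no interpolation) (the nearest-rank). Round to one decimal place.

Sorted: 9.2, 9.2, 9.3, 9.3, 9.4, 9.5, 9.6, 9.7, 9.8, 9.9, 9.9, 10.0, 10.1, 10.1, 10.2, 10.2, 10.3, 10.4, 10.5, 10.7, 10.8, 10.9.
n = 22.
Position = ⌈55/100 · 22⌉ = ⌈12.1⌉ = 13.
The value at rank 13 is 10.1.

10.1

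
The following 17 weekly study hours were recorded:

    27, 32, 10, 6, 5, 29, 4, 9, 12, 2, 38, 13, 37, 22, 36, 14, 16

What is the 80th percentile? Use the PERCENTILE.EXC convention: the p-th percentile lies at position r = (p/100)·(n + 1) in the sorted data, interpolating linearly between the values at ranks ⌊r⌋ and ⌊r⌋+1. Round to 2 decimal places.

33.60

Sorted: 2, 4, 5, 6, 9, 10, 12, 13, 14, 16, 22, 27, 29, 32, 36, 37, 38.
n = 17.
r = (80/100)·(17 + 1) = 14.4.
Rank 14 is 32 and rank 15 is 36.
Interpolate: 32 + 0.4·(36 − 32) = 32 + 0.4·4 = 33.6.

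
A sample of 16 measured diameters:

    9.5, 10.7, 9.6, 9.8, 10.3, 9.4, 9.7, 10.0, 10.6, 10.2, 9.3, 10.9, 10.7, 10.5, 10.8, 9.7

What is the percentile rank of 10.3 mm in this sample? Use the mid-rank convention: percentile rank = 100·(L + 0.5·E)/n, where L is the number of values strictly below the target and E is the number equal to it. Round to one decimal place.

59.4

Sorted: 9.3, 9.4, 9.5, 9.6, 9.7, 9.7, 9.8, 10.0, 10.2, 10.3, 10.5, 10.6, 10.7, 10.7, 10.8, 10.9.
Count below 10.3: L = 9; count equal: E = 1; n = 16.
Percentile rank = 100·(9 + 0.5·1)/16 = 100·9.5/16 = 59.38.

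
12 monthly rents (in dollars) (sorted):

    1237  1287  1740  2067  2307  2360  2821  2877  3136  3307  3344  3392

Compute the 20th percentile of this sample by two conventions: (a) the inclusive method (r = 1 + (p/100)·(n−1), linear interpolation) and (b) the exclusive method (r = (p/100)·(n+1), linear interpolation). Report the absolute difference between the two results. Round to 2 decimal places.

246.60

n = 12.
(a) r = 3.2; between ranks 3 (1740) and 4 (2067): 1805.4.
(b) r = 2.6; between ranks 2 (1287) and 3 (1740): 1558.8.
|1805.4 − 1558.8| = 246.6.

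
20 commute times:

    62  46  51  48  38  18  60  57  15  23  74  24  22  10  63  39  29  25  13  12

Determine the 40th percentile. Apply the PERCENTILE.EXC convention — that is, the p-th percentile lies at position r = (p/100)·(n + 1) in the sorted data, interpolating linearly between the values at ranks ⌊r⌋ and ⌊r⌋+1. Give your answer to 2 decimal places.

24.40

Sorted: 10, 12, 13, 15, 18, 22, 23, 24, 25, 29, 38, 39, 46, 48, 51, 57, 60, 62, 63, 74.
n = 20.
r = (40/100)·(20 + 1) = 8.4.
Rank 8 is 24 and rank 9 is 25.
Interpolate: 24 + 0.4·(25 − 24) = 24 + 0.4·1 = 24.4.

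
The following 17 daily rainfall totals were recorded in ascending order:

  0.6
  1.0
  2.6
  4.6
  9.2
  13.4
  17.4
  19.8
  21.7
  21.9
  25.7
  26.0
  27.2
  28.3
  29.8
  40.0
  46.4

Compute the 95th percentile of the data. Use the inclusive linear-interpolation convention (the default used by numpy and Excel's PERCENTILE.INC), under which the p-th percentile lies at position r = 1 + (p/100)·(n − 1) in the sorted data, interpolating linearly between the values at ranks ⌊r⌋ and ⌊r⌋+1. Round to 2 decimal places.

41.28

n = 17.
r = 1 + (95/100)·(17 − 1) = 1 + 15.2 = 16.2.
Rank 16 is 40.0 and rank 17 is 46.4.
Interpolate: 40.0 + 0.2·(46.4 − 40.0) = 40.0 + 0.2·6.4 = 41.28.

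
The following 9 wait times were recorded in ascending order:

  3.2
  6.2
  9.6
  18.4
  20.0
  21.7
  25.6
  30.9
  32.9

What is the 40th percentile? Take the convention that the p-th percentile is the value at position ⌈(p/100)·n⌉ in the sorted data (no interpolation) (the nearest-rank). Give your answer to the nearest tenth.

n = 9.
Position = ⌈40/100 · 9⌉ = ⌈3.6⌉ = 4.
The value at rank 4 is 18.4.

18.4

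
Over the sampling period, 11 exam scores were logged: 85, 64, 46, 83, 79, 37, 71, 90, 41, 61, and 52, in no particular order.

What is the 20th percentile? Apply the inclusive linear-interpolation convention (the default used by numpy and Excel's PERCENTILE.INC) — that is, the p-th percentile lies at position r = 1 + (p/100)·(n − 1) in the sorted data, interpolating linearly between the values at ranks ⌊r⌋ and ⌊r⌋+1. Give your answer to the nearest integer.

46

Sorted: 37, 41, 46, 52, 61, 64, 71, 79, 83, 85, 90.
n = 11.
r = 1 + (20/100)·(11 − 1) = 1 + 2 = 3.
r is an integer, so P20 is the value at rank 3: 46.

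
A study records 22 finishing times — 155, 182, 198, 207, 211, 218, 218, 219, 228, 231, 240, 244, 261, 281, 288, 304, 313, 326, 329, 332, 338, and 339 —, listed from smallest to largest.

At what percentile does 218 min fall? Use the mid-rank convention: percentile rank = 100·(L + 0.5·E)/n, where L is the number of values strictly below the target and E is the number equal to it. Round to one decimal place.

Count below 218: L = 5; count equal: E = 2; n = 22.
Percentile rank = 100·(5 + 0.5·2)/22 = 100·6/22 = 27.27.

27.3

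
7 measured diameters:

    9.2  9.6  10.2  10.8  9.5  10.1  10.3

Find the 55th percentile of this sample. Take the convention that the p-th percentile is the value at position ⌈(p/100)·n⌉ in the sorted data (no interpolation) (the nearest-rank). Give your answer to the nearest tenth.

10.1

Sorted: 9.2, 9.5, 9.6, 10.1, 10.2, 10.3, 10.8.
n = 7.
Position = ⌈55/100 · 7⌉ = ⌈3.85⌉ = 4.
The value at rank 4 is 10.1.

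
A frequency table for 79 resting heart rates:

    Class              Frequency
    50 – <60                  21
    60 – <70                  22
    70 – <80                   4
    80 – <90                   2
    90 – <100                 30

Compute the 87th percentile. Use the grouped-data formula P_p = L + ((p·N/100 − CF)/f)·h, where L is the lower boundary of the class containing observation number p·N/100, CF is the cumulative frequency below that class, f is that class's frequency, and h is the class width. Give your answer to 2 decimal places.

96.58

N = 79; target position k = 87/100 · 79 = 68.73.
Cumulative frequencies: 21, 43, 47, 49, 79.
Observation 68.73 falls in the class 90 – <100.
L = 90, CF = 49, f = 30, h = 10.
P87 = 90 + ((68.73 − 49)/30)·10 = 90 + 6.57667 = 96.5767.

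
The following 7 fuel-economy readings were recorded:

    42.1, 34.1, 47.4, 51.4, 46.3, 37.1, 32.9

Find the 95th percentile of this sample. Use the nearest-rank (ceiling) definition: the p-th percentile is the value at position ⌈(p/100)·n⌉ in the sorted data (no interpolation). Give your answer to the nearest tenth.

Sorted: 32.9, 34.1, 37.1, 42.1, 46.3, 47.4, 51.4.
n = 7.
Position = ⌈95/100 · 7⌉ = ⌈6.65⌉ = 7.
The value at rank 7 is 51.4.

51.4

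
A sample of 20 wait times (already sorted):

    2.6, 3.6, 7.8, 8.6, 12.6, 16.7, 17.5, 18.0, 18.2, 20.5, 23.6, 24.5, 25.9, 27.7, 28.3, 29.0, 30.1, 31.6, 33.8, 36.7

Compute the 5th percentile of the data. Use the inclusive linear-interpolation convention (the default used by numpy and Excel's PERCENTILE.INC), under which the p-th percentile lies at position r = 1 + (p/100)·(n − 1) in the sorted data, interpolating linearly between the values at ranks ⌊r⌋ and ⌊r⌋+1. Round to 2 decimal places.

n = 20.
r = 1 + (5/100)·(20 − 1) = 1 + 0.95 = 1.95.
Rank 1 is 2.6 and rank 2 is 3.6.
Interpolate: 2.6 + 0.95·(3.6 − 2.6) = 2.6 + 0.95·1 = 3.55.

3.55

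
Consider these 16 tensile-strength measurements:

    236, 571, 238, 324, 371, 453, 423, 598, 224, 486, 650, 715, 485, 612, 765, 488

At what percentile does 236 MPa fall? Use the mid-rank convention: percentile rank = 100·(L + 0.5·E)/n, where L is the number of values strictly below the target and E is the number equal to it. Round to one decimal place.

Sorted: 224, 236, 238, 324, 371, 423, 453, 485, 486, 488, 571, 598, 612, 650, 715, 765.
Count below 236: L = 1; count equal: E = 1; n = 16.
Percentile rank = 100·(1 + 0.5·1)/16 = 100·1.5/16 = 9.375.

9.4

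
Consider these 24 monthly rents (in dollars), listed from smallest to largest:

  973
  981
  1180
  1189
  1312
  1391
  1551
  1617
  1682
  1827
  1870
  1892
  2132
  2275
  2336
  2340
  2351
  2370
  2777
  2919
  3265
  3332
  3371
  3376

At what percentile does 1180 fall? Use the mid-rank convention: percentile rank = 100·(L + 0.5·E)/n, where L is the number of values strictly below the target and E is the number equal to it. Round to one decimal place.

10.4

Count below 1180: L = 2; count equal: E = 1; n = 24.
Percentile rank = 100·(2 + 0.5·1)/24 = 100·2.5/24 = 10.42.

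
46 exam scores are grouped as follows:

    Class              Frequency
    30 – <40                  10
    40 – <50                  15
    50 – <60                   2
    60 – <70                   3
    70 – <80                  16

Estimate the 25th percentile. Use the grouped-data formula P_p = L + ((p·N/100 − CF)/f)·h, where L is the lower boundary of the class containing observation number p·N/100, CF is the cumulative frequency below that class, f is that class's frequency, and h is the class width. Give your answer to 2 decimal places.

N = 46; target position k = 25/100 · 46 = 11.5.
Cumulative frequencies: 10, 25, 27, 30, 46.
Observation 11.5 falls in the class 40 – <50.
L = 40, CF = 10, f = 15, h = 10.
P25 = 40 + ((11.5 − 10)/15)·10 = 40 + 1 = 41.

41.00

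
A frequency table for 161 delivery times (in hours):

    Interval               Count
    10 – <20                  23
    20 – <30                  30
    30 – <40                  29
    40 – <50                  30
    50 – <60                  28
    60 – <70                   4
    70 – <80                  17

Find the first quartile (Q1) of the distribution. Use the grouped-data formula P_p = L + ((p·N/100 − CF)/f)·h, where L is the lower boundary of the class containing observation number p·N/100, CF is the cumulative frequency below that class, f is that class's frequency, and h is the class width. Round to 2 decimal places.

25.75

N = 161; target position k = 25/100 · 161 = 40.25.
Cumulative frequencies: 23, 53, 82, 112, 140, 144, 161.
Observation 40.25 falls in the class 20 – <30.
L = 20, CF = 23, f = 30, h = 10.
P25 = 20 + ((40.25 − 23)/30)·10 = 20 + 5.75 = 25.75.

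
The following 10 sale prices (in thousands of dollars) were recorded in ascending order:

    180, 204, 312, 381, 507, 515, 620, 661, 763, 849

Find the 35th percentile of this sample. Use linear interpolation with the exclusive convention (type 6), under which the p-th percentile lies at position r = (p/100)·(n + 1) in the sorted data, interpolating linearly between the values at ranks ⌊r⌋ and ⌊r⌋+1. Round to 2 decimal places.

370.65

n = 10.
r = (35/100)·(10 + 1) = 3.85.
Rank 3 is 312 and rank 4 is 381.
Interpolate: 312 + 0.85·(381 − 312) = 312 + 0.85·69 = 370.65.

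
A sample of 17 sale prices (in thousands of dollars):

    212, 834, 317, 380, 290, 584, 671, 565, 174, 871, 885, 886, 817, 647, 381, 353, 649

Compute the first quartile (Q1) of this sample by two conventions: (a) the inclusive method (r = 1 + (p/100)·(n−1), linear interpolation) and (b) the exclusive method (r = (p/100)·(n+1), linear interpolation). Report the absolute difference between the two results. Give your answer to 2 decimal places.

18.00

Sorted: 174, 212, 290, 317, 353, 380, 381, 565, 584, 647, 649, 671, 817, 834, 871, 885, 886.
n = 17.
(a) r = 5 → value at rank 5 = 353.
(b) r = 4.5; between ranks 4 (317) and 5 (353): 335.
|353 − 335| = 18.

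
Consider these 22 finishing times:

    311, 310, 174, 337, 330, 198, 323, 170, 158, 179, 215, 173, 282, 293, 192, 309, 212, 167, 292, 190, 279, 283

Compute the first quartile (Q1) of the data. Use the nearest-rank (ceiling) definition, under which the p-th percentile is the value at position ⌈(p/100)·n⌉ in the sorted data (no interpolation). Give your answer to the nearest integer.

179

Sorted: 158, 167, 170, 173, 174, 179, 190, 192, 198, 212, 215, 279, 282, 283, 292, 293, 309, 310, 311, 323, 330, 337.
n = 22.
Position = ⌈25/100 · 22⌉ = ⌈5.5⌉ = 6.
The value at rank 6 is 179.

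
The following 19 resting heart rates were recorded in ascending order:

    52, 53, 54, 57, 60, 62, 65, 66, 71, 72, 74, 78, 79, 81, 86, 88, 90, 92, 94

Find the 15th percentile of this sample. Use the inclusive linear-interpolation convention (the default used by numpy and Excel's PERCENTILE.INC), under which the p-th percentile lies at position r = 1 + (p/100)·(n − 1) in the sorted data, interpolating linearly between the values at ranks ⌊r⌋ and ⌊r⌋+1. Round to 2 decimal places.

n = 19.
r = 1 + (15/100)·(19 − 1) = 1 + 2.7 = 3.7.
Rank 3 is 54 and rank 4 is 57.
Interpolate: 54 + 0.7·(57 − 54) = 54 + 0.7·3 = 56.1.

56.10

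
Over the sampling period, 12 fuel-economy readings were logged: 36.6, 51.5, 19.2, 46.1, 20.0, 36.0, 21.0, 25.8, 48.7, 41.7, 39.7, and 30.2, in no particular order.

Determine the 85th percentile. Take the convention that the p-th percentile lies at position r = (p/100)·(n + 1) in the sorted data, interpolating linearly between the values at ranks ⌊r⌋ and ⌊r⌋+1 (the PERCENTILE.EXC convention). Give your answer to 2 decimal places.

Sorted: 19.2, 20.0, 21.0, 25.8, 30.2, 36.0, 36.6, 39.7, 41.7, 46.1, 48.7, 51.5.
n = 12.
r = (85/100)·(12 + 1) = 11.05.
Rank 11 is 48.7 and rank 12 is 51.5.
Interpolate: 48.7 + 0.05·(51.5 − 48.7) = 48.7 + 0.05·2.8 = 48.84.

48.84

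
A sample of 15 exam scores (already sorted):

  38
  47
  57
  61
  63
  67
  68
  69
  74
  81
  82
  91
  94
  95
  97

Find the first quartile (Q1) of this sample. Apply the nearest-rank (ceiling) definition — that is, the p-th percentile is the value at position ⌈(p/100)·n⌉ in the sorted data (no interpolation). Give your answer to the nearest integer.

61

n = 15.
Position = ⌈25/100 · 15⌉ = ⌈3.75⌉ = 4.
The value at rank 4 is 61.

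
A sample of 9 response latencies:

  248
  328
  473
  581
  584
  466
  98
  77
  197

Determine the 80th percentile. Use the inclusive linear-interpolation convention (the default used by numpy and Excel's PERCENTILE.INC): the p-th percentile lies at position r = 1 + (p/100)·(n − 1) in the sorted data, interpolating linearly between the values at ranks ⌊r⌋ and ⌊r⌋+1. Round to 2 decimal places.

516.20

Sorted: 77, 98, 197, 248, 328, 466, 473, 581, 584.
n = 9.
r = 1 + (80/100)·(9 − 1) = 1 + 6.4 = 7.4.
Rank 7 is 473 and rank 8 is 581.
Interpolate: 473 + 0.4·(581 − 473) = 473 + 0.4·108 = 516.2.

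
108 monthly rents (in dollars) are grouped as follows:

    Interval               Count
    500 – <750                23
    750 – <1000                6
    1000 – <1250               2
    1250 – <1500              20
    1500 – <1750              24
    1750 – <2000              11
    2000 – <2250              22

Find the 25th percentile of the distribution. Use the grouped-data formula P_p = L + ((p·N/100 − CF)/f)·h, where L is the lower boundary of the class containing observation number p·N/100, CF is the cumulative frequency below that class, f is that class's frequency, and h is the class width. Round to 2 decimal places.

N = 108; target position k = 25/100 · 108 = 27.
Cumulative frequencies: 23, 29, 31, 51, 75, 86, 108.
Observation 27 falls in the class 750 – <1000.
L = 750, CF = 23, f = 6, h = 250.
P25 = 750 + ((27 − 23)/6)·250 = 750 + 166.667 = 916.667.

916.67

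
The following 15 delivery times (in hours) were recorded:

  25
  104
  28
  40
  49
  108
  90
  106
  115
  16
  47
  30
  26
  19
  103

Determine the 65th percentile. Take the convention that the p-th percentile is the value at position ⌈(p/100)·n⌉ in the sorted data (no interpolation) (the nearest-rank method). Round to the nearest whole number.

90

Sorted: 16, 19, 25, 26, 28, 30, 40, 47, 49, 90, 103, 104, 106, 108, 115.
n = 15.
Position = ⌈65/100 · 15⌉ = ⌈9.75⌉ = 10.
The value at rank 10 is 90.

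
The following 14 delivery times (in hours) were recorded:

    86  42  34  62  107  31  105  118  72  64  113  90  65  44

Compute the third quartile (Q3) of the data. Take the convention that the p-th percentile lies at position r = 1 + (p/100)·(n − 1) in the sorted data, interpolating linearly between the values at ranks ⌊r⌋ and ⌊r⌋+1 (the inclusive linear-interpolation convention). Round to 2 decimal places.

Sorted: 31, 34, 42, 44, 62, 64, 65, 72, 86, 90, 105, 107, 113, 118.
n = 14.
r = 1 + (75/100)·(14 − 1) = 1 + 9.75 = 10.75.
Rank 10 is 90 and rank 11 is 105.
Interpolate: 90 + 0.75·(105 − 90) = 90 + 0.75·15 = 101.25.

101.25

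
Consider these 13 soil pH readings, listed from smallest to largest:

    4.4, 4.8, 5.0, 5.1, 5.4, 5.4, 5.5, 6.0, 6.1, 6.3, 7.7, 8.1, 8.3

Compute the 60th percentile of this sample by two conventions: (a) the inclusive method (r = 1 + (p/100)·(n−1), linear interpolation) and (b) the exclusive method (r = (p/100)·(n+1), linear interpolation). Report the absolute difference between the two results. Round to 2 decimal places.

n = 13.
(a) r = 8.2; between ranks 8 (6.0) and 9 (6.1): 6.02.
(b) r = 8.4; between ranks 8 (6.0) and 9 (6.1): 6.04.
|6.02 − 6.04| = 0.02.

0.02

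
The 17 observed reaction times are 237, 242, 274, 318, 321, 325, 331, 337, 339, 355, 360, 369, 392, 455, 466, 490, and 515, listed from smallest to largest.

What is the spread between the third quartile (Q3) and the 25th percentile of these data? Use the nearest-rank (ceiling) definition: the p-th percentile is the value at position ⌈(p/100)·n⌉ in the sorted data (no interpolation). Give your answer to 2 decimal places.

n = 17.
P25: rank ⌈25/100·17⌉ = 5 → 321.
P75: rank ⌈75/100·17⌉ = 13 → 392.
Difference: 392 − 321 = 71.

71.00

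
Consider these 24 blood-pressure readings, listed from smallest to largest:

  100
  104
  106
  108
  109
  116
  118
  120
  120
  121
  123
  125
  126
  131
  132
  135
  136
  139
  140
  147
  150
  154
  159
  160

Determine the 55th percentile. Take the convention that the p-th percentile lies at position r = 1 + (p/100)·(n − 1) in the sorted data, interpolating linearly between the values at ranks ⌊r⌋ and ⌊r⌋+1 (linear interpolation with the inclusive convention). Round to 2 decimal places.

n = 24.
r = 1 + (55/100)·(24 − 1) = 1 + 12.65 = 13.65.
Rank 13 is 126 and rank 14 is 131.
Interpolate: 126 + 0.65·(131 − 126) = 126 + 0.65·5 = 129.25.

129.25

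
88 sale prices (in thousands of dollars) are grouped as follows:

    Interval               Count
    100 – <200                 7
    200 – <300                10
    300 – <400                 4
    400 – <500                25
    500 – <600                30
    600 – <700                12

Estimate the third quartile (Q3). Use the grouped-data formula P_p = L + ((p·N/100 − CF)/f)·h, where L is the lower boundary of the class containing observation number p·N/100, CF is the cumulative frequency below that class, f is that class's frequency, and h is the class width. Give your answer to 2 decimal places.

566.67

N = 88; target position k = 75/100 · 88 = 66.
Cumulative frequencies: 7, 17, 21, 46, 76, 88.
Observation 66 falls in the class 500 – <600.
L = 500, CF = 46, f = 30, h = 100.
P75 = 500 + ((66 − 46)/30)·100 = 500 + 66.6667 = 566.667.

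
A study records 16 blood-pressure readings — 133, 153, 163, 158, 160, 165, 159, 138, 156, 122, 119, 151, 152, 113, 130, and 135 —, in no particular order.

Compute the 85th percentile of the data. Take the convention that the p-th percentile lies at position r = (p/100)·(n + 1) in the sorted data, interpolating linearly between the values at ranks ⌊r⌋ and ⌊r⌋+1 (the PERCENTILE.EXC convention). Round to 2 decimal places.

161.35

Sorted: 113, 119, 122, 130, 133, 135, 138, 151, 152, 153, 156, 158, 159, 160, 163, 165.
n = 16.
r = (85/100)·(16 + 1) = 14.45.
Rank 14 is 160 and rank 15 is 163.
Interpolate: 160 + 0.45·(163 − 160) = 160 + 0.45·3 = 161.35.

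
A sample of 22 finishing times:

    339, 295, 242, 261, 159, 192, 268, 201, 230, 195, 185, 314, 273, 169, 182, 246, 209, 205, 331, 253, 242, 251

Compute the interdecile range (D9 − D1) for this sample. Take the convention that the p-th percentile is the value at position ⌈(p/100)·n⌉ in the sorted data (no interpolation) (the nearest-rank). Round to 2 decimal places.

132.00

Sorted: 159, 169, 182, 185, 192, 195, 201, 205, 209, 230, 242, 242, 246, 251, 253, 261, 268, 273, 295, 314, 331, 339.
n = 22.
P10: rank ⌈10/100·22⌉ = 3 → 182.
P90: rank ⌈90/100·22⌉ = 20 → 314.
Difference: 314 − 182 = 132.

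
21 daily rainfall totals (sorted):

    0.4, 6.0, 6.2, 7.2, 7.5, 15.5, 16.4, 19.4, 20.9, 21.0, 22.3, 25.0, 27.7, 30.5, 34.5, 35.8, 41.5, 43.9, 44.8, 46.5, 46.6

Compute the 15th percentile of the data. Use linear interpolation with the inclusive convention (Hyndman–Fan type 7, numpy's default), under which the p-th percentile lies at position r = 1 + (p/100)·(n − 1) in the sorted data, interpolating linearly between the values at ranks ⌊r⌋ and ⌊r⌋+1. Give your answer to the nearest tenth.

n = 21.
r = 1 + (15/100)·(21 − 1) = 1 + 3 = 4.
r is an integer, so P15 is the value at rank 4: 7.2.

7.2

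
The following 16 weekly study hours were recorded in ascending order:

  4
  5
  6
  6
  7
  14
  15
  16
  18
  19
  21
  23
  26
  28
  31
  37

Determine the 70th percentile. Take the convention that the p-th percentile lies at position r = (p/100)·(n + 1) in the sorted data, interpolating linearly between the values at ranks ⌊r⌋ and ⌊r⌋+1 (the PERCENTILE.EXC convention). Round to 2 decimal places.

22.80

n = 16.
r = (70/100)·(16 + 1) = 11.9.
Rank 11 is 21 and rank 12 is 23.
Interpolate: 21 + 0.9·(23 − 21) = 21 + 0.9·2 = 22.8.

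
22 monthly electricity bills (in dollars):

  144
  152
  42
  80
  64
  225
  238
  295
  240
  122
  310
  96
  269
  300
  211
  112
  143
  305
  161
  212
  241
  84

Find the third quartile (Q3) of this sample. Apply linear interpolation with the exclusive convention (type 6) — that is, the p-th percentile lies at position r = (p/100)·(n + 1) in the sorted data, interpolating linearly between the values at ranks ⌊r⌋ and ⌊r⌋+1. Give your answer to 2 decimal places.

248.00

Sorted: 42, 64, 80, 84, 96, 112, 122, 143, 144, 152, 161, 211, 212, 225, 238, 240, 241, 269, 295, 300, 305, 310.
n = 22.
r = (75/100)·(22 + 1) = 17.25.
Rank 17 is 241 and rank 18 is 269.
Interpolate: 241 + 0.25·(269 − 241) = 241 + 0.25·28 = 248.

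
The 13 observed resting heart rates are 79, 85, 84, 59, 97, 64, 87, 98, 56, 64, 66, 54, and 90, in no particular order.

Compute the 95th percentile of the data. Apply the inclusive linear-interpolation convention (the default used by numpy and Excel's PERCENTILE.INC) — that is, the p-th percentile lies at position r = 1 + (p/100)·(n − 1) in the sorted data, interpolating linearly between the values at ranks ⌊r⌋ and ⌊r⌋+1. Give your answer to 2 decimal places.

Sorted: 54, 56, 59, 64, 64, 66, 79, 84, 85, 87, 90, 97, 98.
n = 13.
r = 1 + (95/100)·(13 − 1) = 1 + 11.4 = 12.4.
Rank 12 is 97 and rank 13 is 98.
Interpolate: 97 + 0.4·(98 − 97) = 97 + 0.4·1 = 97.4.

97.40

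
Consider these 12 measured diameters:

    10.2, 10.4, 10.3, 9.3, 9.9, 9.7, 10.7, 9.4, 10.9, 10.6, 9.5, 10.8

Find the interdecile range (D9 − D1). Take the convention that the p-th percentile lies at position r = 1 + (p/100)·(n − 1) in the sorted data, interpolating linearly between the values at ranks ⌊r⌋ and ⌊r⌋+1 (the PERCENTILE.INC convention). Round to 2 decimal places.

1.38

Sorted: 9.3, 9.4, 9.5, 9.7, 9.9, 10.2, 10.3, 10.4, 10.6, 10.7, 10.8, 10.9.
n = 12.
P10: r = 2.1; ranks 2–3 are 9.4, 9.5; interpolating gives 9.41.
P90: r = 10.9; ranks 10–11 are 10.7, 10.8; interpolating gives 10.79.
Difference: 10.79 − 9.41 = 1.38.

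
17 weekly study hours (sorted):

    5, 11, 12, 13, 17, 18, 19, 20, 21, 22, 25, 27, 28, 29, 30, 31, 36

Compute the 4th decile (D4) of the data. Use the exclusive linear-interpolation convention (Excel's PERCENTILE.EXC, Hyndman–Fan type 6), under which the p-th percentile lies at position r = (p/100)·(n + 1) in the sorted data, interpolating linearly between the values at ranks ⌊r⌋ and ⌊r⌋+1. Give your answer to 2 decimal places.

n = 17.
r = (40/100)·(17 + 1) = 7.2.
Rank 7 is 19 and rank 8 is 20.
Interpolate: 19 + 0.2·(20 − 19) = 19 + 0.2·1 = 19.2.

19.20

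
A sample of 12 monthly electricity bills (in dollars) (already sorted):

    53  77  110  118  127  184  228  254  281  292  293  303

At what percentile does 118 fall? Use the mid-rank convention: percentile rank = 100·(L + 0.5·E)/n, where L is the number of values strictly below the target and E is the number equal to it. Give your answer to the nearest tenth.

Count below 118: L = 3; count equal: E = 1; n = 12.
Percentile rank = 100·(3 + 0.5·1)/12 = 100·3.5/12 = 29.17.

29.2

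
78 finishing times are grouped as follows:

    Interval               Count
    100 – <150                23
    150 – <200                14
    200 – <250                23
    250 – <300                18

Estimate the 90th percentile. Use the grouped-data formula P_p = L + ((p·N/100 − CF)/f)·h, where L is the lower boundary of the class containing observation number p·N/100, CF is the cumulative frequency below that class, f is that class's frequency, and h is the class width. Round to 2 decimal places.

278.33

N = 78; target position k = 90/100 · 78 = 70.2.
Cumulative frequencies: 23, 37, 60, 78.
Observation 70.2 falls in the class 250 – <300.
L = 250, CF = 60, f = 18, h = 50.
P90 = 250 + ((70.2 − 60)/18)·50 = 250 + 28.3333 = 278.333.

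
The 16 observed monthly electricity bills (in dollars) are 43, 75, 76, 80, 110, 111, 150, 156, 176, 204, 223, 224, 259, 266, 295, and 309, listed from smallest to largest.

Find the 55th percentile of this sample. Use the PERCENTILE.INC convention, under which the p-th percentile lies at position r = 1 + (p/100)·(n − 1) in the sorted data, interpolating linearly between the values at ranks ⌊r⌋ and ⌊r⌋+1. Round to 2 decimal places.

183.00

n = 16.
r = 1 + (55/100)·(16 − 1) = 1 + 8.25 = 9.25.
Rank 9 is 176 and rank 10 is 204.
Interpolate: 176 + 0.25·(204 − 176) = 176 + 0.25·28 = 183.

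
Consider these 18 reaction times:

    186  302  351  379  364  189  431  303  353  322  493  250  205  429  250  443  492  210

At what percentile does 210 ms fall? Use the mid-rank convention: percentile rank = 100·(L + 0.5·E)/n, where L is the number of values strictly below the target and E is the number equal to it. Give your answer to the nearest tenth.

19.4

Sorted: 186, 189, 205, 210, 250, 250, 302, 303, 322, 351, 353, 364, 379, 429, 431, 443, 492, 493.
Count below 210: L = 3; count equal: E = 1; n = 18.
Percentile rank = 100·(3 + 0.5·1)/18 = 100·3.5/18 = 19.44.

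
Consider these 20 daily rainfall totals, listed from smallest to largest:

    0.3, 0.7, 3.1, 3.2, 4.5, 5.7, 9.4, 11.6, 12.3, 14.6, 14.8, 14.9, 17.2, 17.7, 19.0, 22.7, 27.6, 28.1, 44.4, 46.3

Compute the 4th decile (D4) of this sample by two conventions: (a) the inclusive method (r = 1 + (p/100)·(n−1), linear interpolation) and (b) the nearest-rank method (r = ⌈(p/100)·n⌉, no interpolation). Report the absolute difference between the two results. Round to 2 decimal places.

n = 20.
(a) r = 8.6; between ranks 8 (11.6) and 9 (12.3): 12.02.
(b) the nearest-rank method: rank 8 → 11.6.
|12.02 − 11.6| = 0.42.

0.42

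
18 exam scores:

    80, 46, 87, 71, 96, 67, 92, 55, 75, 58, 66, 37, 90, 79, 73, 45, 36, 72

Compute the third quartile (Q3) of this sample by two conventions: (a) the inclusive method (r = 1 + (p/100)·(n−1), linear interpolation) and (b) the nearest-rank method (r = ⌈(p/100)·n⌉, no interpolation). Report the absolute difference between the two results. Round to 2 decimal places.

Sorted: 36, 37, 45, 46, 55, 58, 66, 67, 71, 72, 73, 75, 79, 80, 87, 90, 92, 96.
n = 18.
(a) r = 13.75; between ranks 13 (79) and 14 (80): 79.75.
(b) the nearest-rank method: rank 14 → 80.
|79.75 − 80| = 0.25.

0.25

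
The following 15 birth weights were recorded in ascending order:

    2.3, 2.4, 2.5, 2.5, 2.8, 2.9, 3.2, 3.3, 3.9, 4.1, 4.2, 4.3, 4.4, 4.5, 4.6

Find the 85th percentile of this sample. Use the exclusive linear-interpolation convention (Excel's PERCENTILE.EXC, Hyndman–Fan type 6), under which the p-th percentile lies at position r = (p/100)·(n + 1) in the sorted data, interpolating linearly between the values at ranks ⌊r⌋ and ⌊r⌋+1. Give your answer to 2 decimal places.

n = 15.
r = (85/100)·(15 + 1) = 13.6.
Rank 13 is 4.4 and rank 14 is 4.5.
Interpolate: 4.4 + 0.6·(4.5 − 4.4) = 4.4 + 0.6·0.1 = 4.46.

4.46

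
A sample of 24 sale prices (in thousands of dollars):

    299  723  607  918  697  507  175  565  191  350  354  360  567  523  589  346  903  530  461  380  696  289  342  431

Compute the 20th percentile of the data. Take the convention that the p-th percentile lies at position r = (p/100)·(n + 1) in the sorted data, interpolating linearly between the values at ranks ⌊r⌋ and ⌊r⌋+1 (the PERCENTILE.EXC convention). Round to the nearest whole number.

Sorted: 175, 191, 289, 299, 342, 346, 350, 354, 360, 380, 431, 461, 507, 523, 530, 565, 567, 589, 607, 696, 697, 723, 903, 918.
n = 24.
r = (20/100)·(24 + 1) = 5.
r is an integer, so P20 is the value at rank 5: 342.

342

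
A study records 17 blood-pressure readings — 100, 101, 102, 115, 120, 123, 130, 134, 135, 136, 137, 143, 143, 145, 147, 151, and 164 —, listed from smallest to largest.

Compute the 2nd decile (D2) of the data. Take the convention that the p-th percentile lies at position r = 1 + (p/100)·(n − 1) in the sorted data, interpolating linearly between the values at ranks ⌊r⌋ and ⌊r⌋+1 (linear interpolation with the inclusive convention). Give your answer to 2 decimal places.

n = 17.
r = 1 + (20/100)·(17 − 1) = 1 + 3.2 = 4.2.
Rank 4 is 115 and rank 5 is 120.
Interpolate: 115 + 0.2·(120 − 115) = 115 + 0.2·5 = 116.

116.00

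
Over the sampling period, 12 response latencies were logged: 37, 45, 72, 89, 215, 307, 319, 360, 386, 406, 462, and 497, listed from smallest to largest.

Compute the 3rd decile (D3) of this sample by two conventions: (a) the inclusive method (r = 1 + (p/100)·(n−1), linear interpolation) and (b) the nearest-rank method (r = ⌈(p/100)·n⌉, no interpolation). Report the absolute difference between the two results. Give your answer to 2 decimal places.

n = 12.
(a) r = 4.3; between ranks 4 (89) and 5 (215): 126.8.
(b) the nearest-rank method: rank 4 → 89.
|126.8 − 89| = 37.8.

37.80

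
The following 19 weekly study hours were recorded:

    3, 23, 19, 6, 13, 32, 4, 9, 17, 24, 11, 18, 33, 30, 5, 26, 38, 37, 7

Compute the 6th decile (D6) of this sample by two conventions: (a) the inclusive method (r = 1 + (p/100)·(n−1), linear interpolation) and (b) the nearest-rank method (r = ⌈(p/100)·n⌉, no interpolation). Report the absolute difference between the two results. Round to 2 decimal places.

Sorted: 3, 4, 5, 6, 7, 9, 11, 13, 17, 18, 19, 23, 24, 26, 30, 32, 33, 37, 38.
n = 19.
(a) r = 11.8; between ranks 11 (19) and 12 (23): 22.2.
(b) the nearest-rank method: rank 12 → 23.
|22.2 − 23| = 0.8.

0.80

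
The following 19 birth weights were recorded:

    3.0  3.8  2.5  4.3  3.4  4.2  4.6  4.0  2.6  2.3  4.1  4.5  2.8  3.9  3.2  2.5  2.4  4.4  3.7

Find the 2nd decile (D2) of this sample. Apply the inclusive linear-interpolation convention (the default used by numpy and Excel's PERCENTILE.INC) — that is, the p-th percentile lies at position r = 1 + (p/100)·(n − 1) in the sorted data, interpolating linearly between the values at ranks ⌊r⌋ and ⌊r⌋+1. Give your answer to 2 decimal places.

Sorted: 2.3, 2.4, 2.5, 2.5, 2.6, 2.8, 3.0, 3.2, 3.4, 3.7, 3.8, 3.9, 4.0, 4.1, 4.2, 4.3, 4.4, 4.5, 4.6.
n = 19.
r = 1 + (20/100)·(19 − 1) = 1 + 3.6 = 4.6.
Rank 4 is 2.5 and rank 5 is 2.6.
Interpolate: 2.5 + 0.6·(2.6 − 2.5) = 2.5 + 0.6·0.1 = 2.56.

2.56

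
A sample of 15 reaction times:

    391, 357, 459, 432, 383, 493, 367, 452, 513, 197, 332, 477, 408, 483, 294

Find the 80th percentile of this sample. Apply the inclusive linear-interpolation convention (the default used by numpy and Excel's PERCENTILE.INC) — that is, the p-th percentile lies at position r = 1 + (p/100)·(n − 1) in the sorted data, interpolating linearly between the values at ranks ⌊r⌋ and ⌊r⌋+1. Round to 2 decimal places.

Sorted: 197, 294, 332, 357, 367, 383, 391, 408, 432, 452, 459, 477, 483, 493, 513.
n = 15.
r = 1 + (80/100)·(15 − 1) = 1 + 11.2 = 12.2.
Rank 12 is 477 and rank 13 is 483.
Interpolate: 477 + 0.2·(483 − 477) = 477 + 0.2·6 = 478.2.

478.20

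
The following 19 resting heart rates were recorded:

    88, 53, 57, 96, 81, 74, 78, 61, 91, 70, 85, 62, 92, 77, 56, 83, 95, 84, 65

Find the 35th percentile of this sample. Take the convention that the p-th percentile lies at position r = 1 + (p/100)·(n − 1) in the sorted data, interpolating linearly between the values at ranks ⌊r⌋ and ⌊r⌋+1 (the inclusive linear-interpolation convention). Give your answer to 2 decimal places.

71.20

Sorted: 53, 56, 57, 61, 62, 65, 70, 74, 77, 78, 81, 83, 84, 85, 88, 91, 92, 95, 96.
n = 19.
r = 1 + (35/100)·(19 − 1) = 1 + 6.3 = 7.3.
Rank 7 is 70 and rank 8 is 74.
Interpolate: 70 + 0.3·(74 − 70) = 70 + 0.3·4 = 71.2.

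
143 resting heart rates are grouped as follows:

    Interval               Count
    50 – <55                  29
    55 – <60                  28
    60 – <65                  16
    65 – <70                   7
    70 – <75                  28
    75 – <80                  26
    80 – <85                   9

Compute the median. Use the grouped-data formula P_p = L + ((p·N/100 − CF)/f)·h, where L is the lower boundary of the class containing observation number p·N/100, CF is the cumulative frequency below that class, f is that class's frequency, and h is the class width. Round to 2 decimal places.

N = 143; target position k = 50/100 · 143 = 71.5.
Cumulative frequencies: 29, 57, 73, 80, 108, 134, 143.
Observation 71.5 falls in the class 60 – <65.
L = 60, CF = 57, f = 16, h = 5.
P50 = 60 + ((71.5 − 57)/16)·5 = 60 + 4.53125 = 64.5312.

64.53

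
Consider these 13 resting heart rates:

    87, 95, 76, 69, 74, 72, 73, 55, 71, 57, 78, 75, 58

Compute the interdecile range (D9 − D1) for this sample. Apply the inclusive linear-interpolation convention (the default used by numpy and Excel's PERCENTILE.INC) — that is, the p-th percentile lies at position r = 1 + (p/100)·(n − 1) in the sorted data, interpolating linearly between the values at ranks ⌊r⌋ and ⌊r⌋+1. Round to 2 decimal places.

28.00

Sorted: 55, 57, 58, 69, 71, 72, 73, 74, 75, 76, 78, 87, 95.
n = 13.
P10: r = 2.2; ranks 2–3 are 57, 58; interpolating gives 57.2.
P90: r = 11.8; ranks 11–12 are 78, 87; interpolating gives 85.2.
Difference: 85.2 − 57.2 = 28.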